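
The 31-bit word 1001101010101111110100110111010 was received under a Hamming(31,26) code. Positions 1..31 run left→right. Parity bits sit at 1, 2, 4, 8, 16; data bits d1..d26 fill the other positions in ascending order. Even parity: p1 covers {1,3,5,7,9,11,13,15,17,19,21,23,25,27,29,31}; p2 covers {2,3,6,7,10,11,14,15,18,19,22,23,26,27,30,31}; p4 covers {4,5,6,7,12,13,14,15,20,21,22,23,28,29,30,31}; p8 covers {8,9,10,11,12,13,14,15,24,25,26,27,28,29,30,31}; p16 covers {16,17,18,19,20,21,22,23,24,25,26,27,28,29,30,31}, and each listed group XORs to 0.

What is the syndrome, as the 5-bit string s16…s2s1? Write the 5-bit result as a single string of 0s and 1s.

s1 (pos 1,3,5,7,9,11,13,15,17,19,21,23,25,27,29,31): 1⊕0⊕1⊕1⊕1⊕1⊕1⊕1⊕1⊕0⊕0⊕1⊕0⊕1⊕0⊕0 = 0
s2 (pos 2,3,6,7,10,11,14,15,18,19,22,23,26,27,30,31): 0⊕0⊕0⊕1⊕0⊕1⊕1⊕1⊕1⊕0⊕0⊕1⊕1⊕1⊕1⊕0 = 1
s4 (pos 4,5,6,7,12,13,14,15,20,21,22,23,28,29,30,31): 1⊕1⊕0⊕1⊕0⊕1⊕1⊕1⊕1⊕0⊕0⊕1⊕1⊕0⊕1⊕0 = 0
s8 (pos 8,9,10,11,12,13,14,15,24,25,26,27,28,29,30,31): 0⊕1⊕0⊕1⊕0⊕1⊕1⊕1⊕1⊕0⊕1⊕1⊕1⊕0⊕1⊕0 = 0
s16 (pos 16,17,18,19,20,21,22,23,24,25,26,27,28,29,30,31): 1⊕1⊕1⊕0⊕1⊕0⊕0⊕1⊕1⊕0⊕1⊕1⊕1⊕0⊕1⊕0 = 0
Syndrome s16…s1 = 00010 → error at position 2.

00010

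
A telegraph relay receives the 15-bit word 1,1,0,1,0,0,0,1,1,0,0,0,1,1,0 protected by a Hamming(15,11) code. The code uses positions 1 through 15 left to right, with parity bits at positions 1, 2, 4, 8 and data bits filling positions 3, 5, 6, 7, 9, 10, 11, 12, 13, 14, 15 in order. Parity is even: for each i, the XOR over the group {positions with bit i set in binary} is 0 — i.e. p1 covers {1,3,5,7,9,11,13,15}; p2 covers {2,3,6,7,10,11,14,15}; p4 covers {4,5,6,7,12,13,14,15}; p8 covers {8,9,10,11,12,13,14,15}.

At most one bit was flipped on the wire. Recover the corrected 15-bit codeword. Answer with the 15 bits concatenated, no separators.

110110011000110

s1 (pos 1,3,5,7,9,11,13,15): 1⊕0⊕0⊕0⊕1⊕0⊕1⊕0 = 1
s2 (pos 2,3,6,7,10,11,14,15): 1⊕0⊕0⊕0⊕0⊕0⊕1⊕0 = 0
s4 (pos 4,5,6,7,12,13,14,15): 1⊕0⊕0⊕0⊕0⊕1⊕1⊕0 = 1
s8 (pos 8,9,10,11,12,13,14,15): 1⊕1⊕0⊕0⊕0⊕1⊕1⊕0 = 0
Syndrome s8…s1 = 0101 → error at position 5.
Flip position 5: 110100011000110 → 110110011000110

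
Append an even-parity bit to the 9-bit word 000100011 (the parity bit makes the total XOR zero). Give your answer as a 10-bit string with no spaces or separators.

0001000111

XOR of the 9 data bits: 0⊕0⊕0⊕1⊕0⊕0⊕0⊕1⊕1 = 1
Parity bit = 1 (so all 10 bits XOR to 0).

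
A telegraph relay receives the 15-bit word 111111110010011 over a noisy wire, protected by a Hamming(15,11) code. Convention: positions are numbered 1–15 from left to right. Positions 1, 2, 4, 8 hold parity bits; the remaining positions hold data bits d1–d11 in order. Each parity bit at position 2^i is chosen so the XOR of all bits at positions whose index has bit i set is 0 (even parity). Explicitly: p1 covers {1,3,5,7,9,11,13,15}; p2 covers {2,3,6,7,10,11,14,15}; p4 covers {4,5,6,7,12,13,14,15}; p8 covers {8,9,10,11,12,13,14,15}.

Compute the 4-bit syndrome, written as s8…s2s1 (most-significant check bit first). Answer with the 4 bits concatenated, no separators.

s1 (pos 1,3,5,7,9,11,13,15): 1⊕1⊕1⊕1⊕0⊕1⊕0⊕1 = 0
s2 (pos 2,3,6,7,10,11,14,15): 1⊕1⊕1⊕1⊕0⊕1⊕1⊕1 = 1
s4 (pos 4,5,6,7,12,13,14,15): 1⊕1⊕1⊕1⊕0⊕0⊕1⊕1 = 0
s8 (pos 8,9,10,11,12,13,14,15): 1⊕0⊕0⊕1⊕0⊕0⊕1⊕1 = 0
Syndrome s8…s1 = 0010 → error at position 2.

0010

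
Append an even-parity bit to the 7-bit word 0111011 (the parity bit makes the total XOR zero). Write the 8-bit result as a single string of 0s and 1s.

XOR of the 7 data bits: 0⊕1⊕1⊕1⊕0⊕1⊕1 = 1
Parity bit = 1 (so all 8 bits XOR to 0).

01110111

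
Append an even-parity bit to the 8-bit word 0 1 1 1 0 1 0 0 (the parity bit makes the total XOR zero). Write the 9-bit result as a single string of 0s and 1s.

XOR of the 8 data bits: 0⊕1⊕1⊕1⊕0⊕1⊕0⊕0 = 0
Parity bit = 0 (so all 9 bits XOR to 0).

011101000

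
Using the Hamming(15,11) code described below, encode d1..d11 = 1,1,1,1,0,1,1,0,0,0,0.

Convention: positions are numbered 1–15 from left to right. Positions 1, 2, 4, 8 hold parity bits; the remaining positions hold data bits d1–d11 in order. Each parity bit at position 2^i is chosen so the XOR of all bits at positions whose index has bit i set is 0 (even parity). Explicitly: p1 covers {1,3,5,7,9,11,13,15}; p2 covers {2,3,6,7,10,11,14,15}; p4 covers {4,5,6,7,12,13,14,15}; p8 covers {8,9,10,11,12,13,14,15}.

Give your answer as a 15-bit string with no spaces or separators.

011111100110000

Place data at non-parity positions: p1 p2 1 p4 1 1 1 p8 0 1 1 0 0 0 0
p1 (pos 1,3,5,7,9,11,13,15): XOR of data positions = 1⊕1⊕1⊕0⊕1⊕0⊕0 = 0
p2 (pos 2,3,6,7,10,11,14,15): XOR of data positions = 1⊕1⊕1⊕1⊕1⊕0⊕0 = 1
p4 (pos 4,5,6,7,12,13,14,15): XOR of data positions = 1⊕1⊕1⊕0⊕0⊕0⊕0 = 1
p8 (pos 8,9,10,11,12,13,14,15): XOR of data positions = 0⊕1⊕1⊕0⊕0⊕0⊕0 = 0
Codeword: 011111100110000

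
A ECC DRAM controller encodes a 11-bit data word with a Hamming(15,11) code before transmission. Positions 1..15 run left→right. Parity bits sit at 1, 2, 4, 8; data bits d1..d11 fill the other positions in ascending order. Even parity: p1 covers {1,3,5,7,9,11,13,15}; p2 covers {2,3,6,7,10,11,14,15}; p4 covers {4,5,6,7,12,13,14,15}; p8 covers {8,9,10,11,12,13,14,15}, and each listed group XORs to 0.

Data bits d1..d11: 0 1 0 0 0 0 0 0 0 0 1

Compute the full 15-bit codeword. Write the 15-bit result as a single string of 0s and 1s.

010010010000001

Place data at non-parity positions: p1 p2 0 p4 1 0 0 p8 0 0 0 0 0 0 1
p1 (pos 1,3,5,7,9,11,13,15): XOR of data positions = 0⊕1⊕0⊕0⊕0⊕0⊕1 = 0
p2 (pos 2,3,6,7,10,11,14,15): XOR of data positions = 0⊕0⊕0⊕0⊕0⊕0⊕1 = 1
p4 (pos 4,5,6,7,12,13,14,15): XOR of data positions = 1⊕0⊕0⊕0⊕0⊕0⊕1 = 0
p8 (pos 8,9,10,11,12,13,14,15): XOR of data positions = 0⊕0⊕0⊕0⊕0⊕0⊕1 = 1
Codeword: 010010010000001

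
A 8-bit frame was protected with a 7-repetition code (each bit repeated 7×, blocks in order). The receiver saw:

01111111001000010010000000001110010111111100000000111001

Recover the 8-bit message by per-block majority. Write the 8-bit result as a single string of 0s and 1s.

Block 1 (0111111): 6 ones → 1
Block 2 (1001000): 2 ones → 0
Block 3 (0100100): 2 ones → 0
Block 4 (0000000): 0 ones → 0
Block 5 (1110010): 4 ones → 1
Block 6 (1111111): 7 ones → 1
Block 7 (0000000): 0 ones → 0
Block 8 (0111001): 4 ones → 1

10001101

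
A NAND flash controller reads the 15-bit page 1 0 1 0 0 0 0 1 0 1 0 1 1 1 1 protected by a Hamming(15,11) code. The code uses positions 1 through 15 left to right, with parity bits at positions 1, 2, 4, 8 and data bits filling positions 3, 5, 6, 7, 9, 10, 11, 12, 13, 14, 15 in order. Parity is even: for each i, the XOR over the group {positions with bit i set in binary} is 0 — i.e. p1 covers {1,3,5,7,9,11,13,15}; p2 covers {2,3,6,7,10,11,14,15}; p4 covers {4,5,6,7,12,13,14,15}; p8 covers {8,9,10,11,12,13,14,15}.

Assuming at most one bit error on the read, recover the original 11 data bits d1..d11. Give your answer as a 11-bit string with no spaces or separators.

10000101111

s1 (pos 1,3,5,7,9,11,13,15): 1⊕1⊕0⊕0⊕0⊕0⊕1⊕1 = 0
s2 (pos 2,3,6,7,10,11,14,15): 0⊕1⊕0⊕0⊕1⊕0⊕1⊕1 = 0
s4 (pos 4,5,6,7,12,13,14,15): 0⊕0⊕0⊕0⊕1⊕1⊕1⊕1 = 0
s8 (pos 8,9,10,11,12,13,14,15): 1⊕0⊕1⊕0⊕1⊕1⊕1⊕1 = 0
Syndrome s8…s1 = 0000 → no error.
Read data bits from positions 3,5,6,7,9,10,11,12,13,14,15: 10000101111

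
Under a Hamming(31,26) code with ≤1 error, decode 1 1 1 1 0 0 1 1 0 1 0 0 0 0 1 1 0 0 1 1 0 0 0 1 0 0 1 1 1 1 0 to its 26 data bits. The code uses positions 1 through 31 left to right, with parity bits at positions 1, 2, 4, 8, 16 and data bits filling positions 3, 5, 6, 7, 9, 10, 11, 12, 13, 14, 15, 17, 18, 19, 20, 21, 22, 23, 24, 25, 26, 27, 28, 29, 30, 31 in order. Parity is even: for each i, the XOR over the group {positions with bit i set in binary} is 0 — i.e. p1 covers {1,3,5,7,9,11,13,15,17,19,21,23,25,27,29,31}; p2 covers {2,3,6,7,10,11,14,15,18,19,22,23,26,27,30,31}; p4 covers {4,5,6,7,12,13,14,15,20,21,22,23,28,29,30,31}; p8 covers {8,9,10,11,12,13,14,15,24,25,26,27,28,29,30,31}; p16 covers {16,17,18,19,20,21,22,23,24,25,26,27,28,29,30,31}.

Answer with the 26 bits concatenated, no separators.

s1 (pos 1,3,5,7,9,11,13,15,17,19,21,23,25,27,29,31): 1⊕1⊕0⊕1⊕0⊕0⊕0⊕1⊕0⊕1⊕0⊕0⊕0⊕1⊕1⊕0 = 1
s2 (pos 2,3,6,7,10,11,14,15,18,19,22,23,26,27,30,31): 1⊕1⊕0⊕1⊕1⊕0⊕0⊕1⊕0⊕1⊕0⊕0⊕0⊕1⊕1⊕0 = 0
s4 (pos 4,5,6,7,12,13,14,15,20,21,22,23,28,29,30,31): 1⊕0⊕0⊕1⊕0⊕0⊕0⊕1⊕1⊕0⊕0⊕0⊕1⊕1⊕1⊕0 = 1
s8 (pos 8,9,10,11,12,13,14,15,24,25,26,27,28,29,30,31): 1⊕0⊕1⊕0⊕0⊕0⊕0⊕1⊕1⊕0⊕0⊕1⊕1⊕1⊕1⊕0 = 0
s16 (pos 16,17,18,19,20,21,22,23,24,25,26,27,28,29,30,31): 1⊕0⊕0⊕1⊕1⊕0⊕0⊕0⊕1⊕0⊕0⊕1⊕1⊕1⊕1⊕0 = 0
Syndrome s16…s1 = 00101 → error at position 5.
Flip position 5: 1111001101000011001100010011110 → 1111101101000011001100010011110
Read data bits from positions 3,5,6,7,9,10,11,12,13,14,15,17,18,19,20,21,22,23,24,25,26,27,28,29,30,31: 11010100001001100010011110

11010100001001100010011110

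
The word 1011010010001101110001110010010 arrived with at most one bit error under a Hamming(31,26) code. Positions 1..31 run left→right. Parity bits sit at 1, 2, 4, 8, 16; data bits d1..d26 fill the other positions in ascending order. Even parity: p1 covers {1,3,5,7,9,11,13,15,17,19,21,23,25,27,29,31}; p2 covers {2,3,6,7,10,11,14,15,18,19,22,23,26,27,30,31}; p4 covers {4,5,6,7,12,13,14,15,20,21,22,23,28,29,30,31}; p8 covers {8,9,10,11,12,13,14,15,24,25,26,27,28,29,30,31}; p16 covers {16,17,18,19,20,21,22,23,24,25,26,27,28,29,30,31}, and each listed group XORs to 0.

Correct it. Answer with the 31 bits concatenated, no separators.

1011110010001101110001110010010

s1 (pos 1,3,5,7,9,11,13,15,17,19,21,23,25,27,29,31): 1⊕1⊕0⊕0⊕1⊕0⊕1⊕0⊕1⊕0⊕0⊕1⊕0⊕1⊕0⊕0 = 1
s2 (pos 2,3,6,7,10,11,14,15,18,19,22,23,26,27,30,31): 0⊕1⊕1⊕0⊕0⊕0⊕1⊕0⊕1⊕0⊕1⊕1⊕0⊕1⊕1⊕0 = 0
s4 (pos 4,5,6,7,12,13,14,15,20,21,22,23,28,29,30,31): 1⊕0⊕1⊕0⊕0⊕1⊕1⊕0⊕0⊕0⊕1⊕1⊕0⊕0⊕1⊕0 = 1
s8 (pos 8,9,10,11,12,13,14,15,24,25,26,27,28,29,30,31): 0⊕1⊕0⊕0⊕0⊕1⊕1⊕0⊕1⊕0⊕0⊕1⊕0⊕0⊕1⊕0 = 0
s16 (pos 16,17,18,19,20,21,22,23,24,25,26,27,28,29,30,31): 1⊕1⊕1⊕0⊕0⊕0⊕1⊕1⊕1⊕0⊕0⊕1⊕0⊕0⊕1⊕0 = 0
Syndrome s16…s1 = 00101 → error at position 5.
Flip position 5: 1011010010001101110001110010010 → 1011110010001101110001110010010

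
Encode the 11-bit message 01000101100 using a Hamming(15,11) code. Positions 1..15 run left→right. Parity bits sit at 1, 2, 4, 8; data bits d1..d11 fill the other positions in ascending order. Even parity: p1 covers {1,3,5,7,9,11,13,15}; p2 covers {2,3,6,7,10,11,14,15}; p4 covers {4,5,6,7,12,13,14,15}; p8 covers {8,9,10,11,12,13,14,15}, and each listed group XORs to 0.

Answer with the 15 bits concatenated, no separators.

010110010101100

Place data at non-parity positions: p1 p2 0 p4 1 0 0 p8 0 1 0 1 1 0 0
p1 (pos 1,3,5,7,9,11,13,15): XOR of data positions = 0⊕1⊕0⊕0⊕0⊕1⊕0 = 0
p2 (pos 2,3,6,7,10,11,14,15): XOR of data positions = 0⊕0⊕0⊕1⊕0⊕0⊕0 = 1
p4 (pos 4,5,6,7,12,13,14,15): XOR of data positions = 1⊕0⊕0⊕1⊕1⊕0⊕0 = 1
p8 (pos 8,9,10,11,12,13,14,15): XOR of data positions = 0⊕1⊕0⊕1⊕1⊕0⊕0 = 1
Codeword: 010110010101100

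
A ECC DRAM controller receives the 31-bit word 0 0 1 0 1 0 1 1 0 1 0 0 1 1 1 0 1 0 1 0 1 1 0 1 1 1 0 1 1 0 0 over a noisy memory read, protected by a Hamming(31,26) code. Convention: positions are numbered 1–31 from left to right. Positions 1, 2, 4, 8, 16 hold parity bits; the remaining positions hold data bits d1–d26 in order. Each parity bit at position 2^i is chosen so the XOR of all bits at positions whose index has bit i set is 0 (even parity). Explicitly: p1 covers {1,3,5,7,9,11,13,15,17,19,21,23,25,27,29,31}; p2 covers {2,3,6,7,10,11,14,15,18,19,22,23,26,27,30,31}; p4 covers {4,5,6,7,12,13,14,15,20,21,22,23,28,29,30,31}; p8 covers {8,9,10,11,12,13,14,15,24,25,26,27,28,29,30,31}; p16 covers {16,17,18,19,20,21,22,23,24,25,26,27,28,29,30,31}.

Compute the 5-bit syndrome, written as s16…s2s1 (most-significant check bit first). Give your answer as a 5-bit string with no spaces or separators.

10100

s1 (pos 1,3,5,7,9,11,13,15,17,19,21,23,25,27,29,31): 0⊕1⊕1⊕1⊕0⊕0⊕1⊕1⊕1⊕1⊕1⊕0⊕1⊕0⊕1⊕0 = 0
s2 (pos 2,3,6,7,10,11,14,15,18,19,22,23,26,27,30,31): 0⊕1⊕0⊕1⊕1⊕0⊕1⊕1⊕0⊕1⊕1⊕0⊕1⊕0⊕0⊕0 = 0
s4 (pos 4,5,6,7,12,13,14,15,20,21,22,23,28,29,30,31): 0⊕1⊕0⊕1⊕0⊕1⊕1⊕1⊕0⊕1⊕1⊕0⊕1⊕1⊕0⊕0 = 1
s8 (pos 8,9,10,11,12,13,14,15,24,25,26,27,28,29,30,31): 1⊕0⊕1⊕0⊕0⊕1⊕1⊕1⊕1⊕1⊕1⊕0⊕1⊕1⊕0⊕0 = 0
s16 (pos 16,17,18,19,20,21,22,23,24,25,26,27,28,29,30,31): 0⊕1⊕0⊕1⊕0⊕1⊕1⊕0⊕1⊕1⊕1⊕0⊕1⊕1⊕0⊕0 = 1
Syndrome s16…s1 = 10100 → error at position 20.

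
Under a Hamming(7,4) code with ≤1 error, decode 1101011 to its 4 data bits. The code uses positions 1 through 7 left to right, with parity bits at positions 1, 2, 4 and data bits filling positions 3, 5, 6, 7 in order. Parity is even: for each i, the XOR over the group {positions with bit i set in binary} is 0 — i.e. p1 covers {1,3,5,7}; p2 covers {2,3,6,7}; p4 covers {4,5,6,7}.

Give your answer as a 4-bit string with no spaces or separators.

s1 (pos 1,3,5,7): 1⊕0⊕0⊕1 = 0
s2 (pos 2,3,6,7): 1⊕0⊕1⊕1 = 1
s4 (pos 4,5,6,7): 1⊕0⊕1⊕1 = 1
Syndrome s4…s1 = 110 → error at position 6.
Flip position 6: 1101011 → 1101001
Read data bits from positions 3,5,6,7: 0001

0001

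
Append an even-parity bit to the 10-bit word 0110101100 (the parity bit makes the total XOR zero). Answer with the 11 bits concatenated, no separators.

01101011001

XOR of the 10 data bits: 0⊕1⊕1⊕0⊕1⊕0⊕1⊕1⊕0⊕0 = 1
Parity bit = 1 (so all 11 bits XOR to 0).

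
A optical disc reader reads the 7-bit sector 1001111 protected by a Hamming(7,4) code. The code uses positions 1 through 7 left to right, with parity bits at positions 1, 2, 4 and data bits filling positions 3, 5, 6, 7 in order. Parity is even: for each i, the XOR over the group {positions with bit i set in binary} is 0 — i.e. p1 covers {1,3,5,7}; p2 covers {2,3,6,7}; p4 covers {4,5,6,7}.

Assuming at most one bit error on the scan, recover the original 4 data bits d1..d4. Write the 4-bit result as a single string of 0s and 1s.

0111

s1 (pos 1,3,5,7): 1⊕0⊕1⊕1 = 1
s2 (pos 2,3,6,7): 0⊕0⊕1⊕1 = 0
s4 (pos 4,5,6,7): 1⊕1⊕1⊕1 = 0
Syndrome s4…s1 = 001 → error at position 1.
Flip position 1: 1001111 → 0001111
Read data bits from positions 3,5,6,7: 0111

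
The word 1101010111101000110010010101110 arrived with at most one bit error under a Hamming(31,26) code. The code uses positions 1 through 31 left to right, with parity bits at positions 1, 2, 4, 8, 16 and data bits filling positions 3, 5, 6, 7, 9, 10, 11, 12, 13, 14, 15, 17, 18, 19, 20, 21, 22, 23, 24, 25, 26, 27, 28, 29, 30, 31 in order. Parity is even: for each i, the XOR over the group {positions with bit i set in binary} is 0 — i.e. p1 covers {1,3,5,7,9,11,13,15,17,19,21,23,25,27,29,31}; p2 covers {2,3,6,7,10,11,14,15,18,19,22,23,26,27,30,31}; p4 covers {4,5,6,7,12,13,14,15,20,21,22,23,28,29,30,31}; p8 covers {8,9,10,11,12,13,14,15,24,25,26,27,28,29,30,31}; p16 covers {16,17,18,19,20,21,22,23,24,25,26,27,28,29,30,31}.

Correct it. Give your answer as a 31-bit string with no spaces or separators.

1101011111101000110010010101110

s1 (pos 1,3,5,7,9,11,13,15,17,19,21,23,25,27,29,31): 1⊕0⊕0⊕0⊕1⊕1⊕1⊕0⊕1⊕0⊕1⊕0⊕0⊕0⊕1⊕0 = 1
s2 (pos 2,3,6,7,10,11,14,15,18,19,22,23,26,27,30,31): 1⊕0⊕1⊕0⊕1⊕1⊕0⊕0⊕1⊕0⊕0⊕0⊕1⊕0⊕1⊕0 = 1
s4 (pos 4,5,6,7,12,13,14,15,20,21,22,23,28,29,30,31): 1⊕0⊕1⊕0⊕0⊕1⊕0⊕0⊕0⊕1⊕0⊕0⊕1⊕1⊕1⊕0 = 1
s8 (pos 8,9,10,11,12,13,14,15,24,25,26,27,28,29,30,31): 1⊕1⊕1⊕1⊕0⊕1⊕0⊕0⊕1⊕0⊕1⊕0⊕1⊕1⊕1⊕0 = 0
s16 (pos 16,17,18,19,20,21,22,23,24,25,26,27,28,29,30,31): 0⊕1⊕1⊕0⊕0⊕1⊕0⊕0⊕1⊕0⊕1⊕0⊕1⊕1⊕1⊕0 = 0
Syndrome s16…s1 = 00111 → error at position 7.
Flip position 7: 1101010111101000110010010101110 → 1101011111101000110010010101110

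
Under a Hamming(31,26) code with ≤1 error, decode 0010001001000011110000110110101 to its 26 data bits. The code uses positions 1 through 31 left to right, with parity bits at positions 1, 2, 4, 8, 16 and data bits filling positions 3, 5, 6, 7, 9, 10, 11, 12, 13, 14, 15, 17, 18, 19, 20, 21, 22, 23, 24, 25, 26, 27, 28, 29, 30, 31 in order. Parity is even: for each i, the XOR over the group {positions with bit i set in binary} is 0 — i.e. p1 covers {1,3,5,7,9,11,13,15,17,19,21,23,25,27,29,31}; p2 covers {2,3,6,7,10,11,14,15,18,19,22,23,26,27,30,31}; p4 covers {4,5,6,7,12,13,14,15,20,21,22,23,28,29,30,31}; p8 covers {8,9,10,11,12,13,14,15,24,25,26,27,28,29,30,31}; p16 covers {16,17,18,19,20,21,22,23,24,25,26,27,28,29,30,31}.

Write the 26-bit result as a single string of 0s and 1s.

s1 (pos 1,3,5,7,9,11,13,15,17,19,21,23,25,27,29,31): 0⊕1⊕0⊕1⊕0⊕0⊕0⊕1⊕1⊕0⊕0⊕1⊕0⊕1⊕1⊕1 = 0
s2 (pos 2,3,6,7,10,11,14,15,18,19,22,23,26,27,30,31): 0⊕1⊕0⊕1⊕1⊕0⊕0⊕1⊕1⊕0⊕0⊕1⊕1⊕1⊕0⊕1 = 1
s4 (pos 4,5,6,7,12,13,14,15,20,21,22,23,28,29,30,31): 0⊕0⊕0⊕1⊕0⊕0⊕0⊕1⊕0⊕0⊕0⊕1⊕0⊕1⊕0⊕1 = 1
s8 (pos 8,9,10,11,12,13,14,15,24,25,26,27,28,29,30,31): 0⊕0⊕1⊕0⊕0⊕0⊕0⊕1⊕1⊕0⊕1⊕1⊕0⊕1⊕0⊕1 = 1
s16 (pos 16,17,18,19,20,21,22,23,24,25,26,27,28,29,30,31): 1⊕1⊕1⊕0⊕0⊕0⊕0⊕1⊕1⊕0⊕1⊕1⊕0⊕1⊕0⊕1 = 1
Syndrome s16…s1 = 11110 → error at position 30.
Flip position 30: 0010001001000011110000110110101 → 0010001001000011110000110110111
Read data bits from positions 3,5,6,7,9,10,11,12,13,14,15,17,18,19,20,21,22,23,24,25,26,27,28,29,30,31: 10010100001110000110110111

10010100001110000110110111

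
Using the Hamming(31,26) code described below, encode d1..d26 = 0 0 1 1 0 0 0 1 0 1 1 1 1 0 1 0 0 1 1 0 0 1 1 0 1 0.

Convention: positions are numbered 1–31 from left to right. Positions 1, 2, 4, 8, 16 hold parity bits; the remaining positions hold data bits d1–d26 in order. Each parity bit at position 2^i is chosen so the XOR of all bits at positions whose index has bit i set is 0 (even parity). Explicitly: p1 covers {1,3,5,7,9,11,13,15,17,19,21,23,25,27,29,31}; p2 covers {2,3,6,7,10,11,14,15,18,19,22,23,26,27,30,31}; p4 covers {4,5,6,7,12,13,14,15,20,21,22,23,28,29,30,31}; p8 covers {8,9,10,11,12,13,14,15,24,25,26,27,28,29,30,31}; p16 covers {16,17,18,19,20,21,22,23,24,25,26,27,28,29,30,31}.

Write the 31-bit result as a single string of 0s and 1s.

1001011100010110110100110011010

Place data at non-parity positions: p1 p2 0 p4 0 1 1 p8 0 0 0 1 0 1 1 p16 1 1 0 1 0 0 1 1 0 0 1 1 0 1 0
p1 (pos 1,3,5,7,9,11,13,15,17,19,21,23,25,27,29,31): XOR of data positions = 0⊕0⊕1⊕0⊕0⊕0⊕1⊕1⊕0⊕0⊕1⊕0⊕1⊕0⊕0 = 1
p2 (pos 2,3,6,7,10,11,14,15,18,19,22,23,26,27,30,31): XOR of data positions = 0⊕1⊕1⊕0⊕0⊕1⊕1⊕1⊕0⊕0⊕1⊕0⊕1⊕1⊕0 = 0
p4 (pos 4,5,6,7,12,13,14,15,20,21,22,23,28,29,30,31): XOR of data positions = 0⊕1⊕1⊕1⊕0⊕1⊕1⊕1⊕0⊕0⊕1⊕1⊕0⊕1⊕0 = 1
p8 (pos 8,9,10,11,12,13,14,15,24,25,26,27,28,29,30,31): XOR of data positions = 0⊕0⊕0⊕1⊕0⊕1⊕1⊕1⊕0⊕0⊕1⊕1⊕0⊕1⊕0 = 1
p16 (pos 16,17,18,19,20,21,22,23,24,25,26,27,28,29,30,31): XOR of data positions = 1⊕1⊕0⊕1⊕0⊕0⊕1⊕1⊕0⊕0⊕1⊕1⊕0⊕1⊕0 = 0
Codeword: 1001011100010110110100110011010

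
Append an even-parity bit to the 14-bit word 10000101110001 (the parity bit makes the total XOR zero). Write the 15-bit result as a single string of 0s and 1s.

XOR of the 14 data bits: 1⊕0⊕0⊕0⊕0⊕1⊕0⊕1⊕1⊕1⊕0⊕0⊕0⊕1 = 0
Parity bit = 0 (so all 15 bits XOR to 0).

100001011100010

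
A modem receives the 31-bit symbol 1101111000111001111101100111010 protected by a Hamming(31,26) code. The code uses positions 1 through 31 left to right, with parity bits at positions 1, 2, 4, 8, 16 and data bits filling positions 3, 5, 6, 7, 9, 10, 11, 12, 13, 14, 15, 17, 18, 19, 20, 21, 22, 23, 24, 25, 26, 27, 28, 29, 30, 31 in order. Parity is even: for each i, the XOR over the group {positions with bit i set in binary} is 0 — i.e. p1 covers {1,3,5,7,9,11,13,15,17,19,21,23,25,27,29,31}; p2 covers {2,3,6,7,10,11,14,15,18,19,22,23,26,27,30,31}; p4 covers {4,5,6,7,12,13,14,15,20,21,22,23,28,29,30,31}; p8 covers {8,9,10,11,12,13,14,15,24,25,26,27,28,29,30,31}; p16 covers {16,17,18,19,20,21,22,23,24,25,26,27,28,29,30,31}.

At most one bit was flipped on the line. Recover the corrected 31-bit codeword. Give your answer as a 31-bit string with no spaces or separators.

1101111000111001111101100111011

s1 (pos 1,3,5,7,9,11,13,15,17,19,21,23,25,27,29,31): 1⊕0⊕1⊕1⊕0⊕1⊕1⊕0⊕1⊕1⊕0⊕1⊕0⊕1⊕0⊕0 = 1
s2 (pos 2,3,6,7,10,11,14,15,18,19,22,23,26,27,30,31): 1⊕0⊕1⊕1⊕0⊕1⊕0⊕0⊕1⊕1⊕1⊕1⊕1⊕1⊕1⊕0 = 1
s4 (pos 4,5,6,7,12,13,14,15,20,21,22,23,28,29,30,31): 1⊕1⊕1⊕1⊕1⊕1⊕0⊕0⊕1⊕0⊕1⊕1⊕1⊕0⊕1⊕0 = 1
s8 (pos 8,9,10,11,12,13,14,15,24,25,26,27,28,29,30,31): 0⊕0⊕0⊕1⊕1⊕1⊕0⊕0⊕0⊕0⊕1⊕1⊕1⊕0⊕1⊕0 = 1
s16 (pos 16,17,18,19,20,21,22,23,24,25,26,27,28,29,30,31): 1⊕1⊕1⊕1⊕1⊕0⊕1⊕1⊕0⊕0⊕1⊕1⊕1⊕0⊕1⊕0 = 1
Syndrome s16…s1 = 11111 → error at position 31.
Flip position 31: 1101111000111001111101100111010 → 1101111000111001111101100111011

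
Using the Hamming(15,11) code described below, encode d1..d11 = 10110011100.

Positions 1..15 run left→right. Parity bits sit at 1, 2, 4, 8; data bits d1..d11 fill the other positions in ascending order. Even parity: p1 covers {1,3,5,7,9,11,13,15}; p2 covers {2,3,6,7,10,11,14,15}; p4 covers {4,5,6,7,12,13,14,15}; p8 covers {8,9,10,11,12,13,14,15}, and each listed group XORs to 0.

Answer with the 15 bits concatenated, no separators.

001001110011100

Place data at non-parity positions: p1 p2 1 p4 0 1 1 p8 0 0 1 1 1 0 0
p1 (pos 1,3,5,7,9,11,13,15): XOR of data positions = 1⊕0⊕1⊕0⊕1⊕1⊕0 = 0
p2 (pos 2,3,6,7,10,11,14,15): XOR of data positions = 1⊕1⊕1⊕0⊕1⊕0⊕0 = 0
p4 (pos 4,5,6,7,12,13,14,15): XOR of data positions = 0⊕1⊕1⊕1⊕1⊕0⊕0 = 0
p8 (pos 8,9,10,11,12,13,14,15): XOR of data positions = 0⊕0⊕1⊕1⊕1⊕0⊕0 = 1
Codeword: 001001110011100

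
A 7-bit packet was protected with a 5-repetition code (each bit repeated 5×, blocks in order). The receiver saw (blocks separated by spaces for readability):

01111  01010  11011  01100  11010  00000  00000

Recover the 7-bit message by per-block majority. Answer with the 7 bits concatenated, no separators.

1010100

Block 1 (01111): 4 ones → 1
Block 2 (01010): 2 ones → 0
Block 3 (11011): 4 ones → 1
Block 4 (01100): 2 ones → 0
Block 5 (11010): 3 ones → 1
Block 6 (00000): 0 ones → 0
Block 7 (00000): 0 ones → 0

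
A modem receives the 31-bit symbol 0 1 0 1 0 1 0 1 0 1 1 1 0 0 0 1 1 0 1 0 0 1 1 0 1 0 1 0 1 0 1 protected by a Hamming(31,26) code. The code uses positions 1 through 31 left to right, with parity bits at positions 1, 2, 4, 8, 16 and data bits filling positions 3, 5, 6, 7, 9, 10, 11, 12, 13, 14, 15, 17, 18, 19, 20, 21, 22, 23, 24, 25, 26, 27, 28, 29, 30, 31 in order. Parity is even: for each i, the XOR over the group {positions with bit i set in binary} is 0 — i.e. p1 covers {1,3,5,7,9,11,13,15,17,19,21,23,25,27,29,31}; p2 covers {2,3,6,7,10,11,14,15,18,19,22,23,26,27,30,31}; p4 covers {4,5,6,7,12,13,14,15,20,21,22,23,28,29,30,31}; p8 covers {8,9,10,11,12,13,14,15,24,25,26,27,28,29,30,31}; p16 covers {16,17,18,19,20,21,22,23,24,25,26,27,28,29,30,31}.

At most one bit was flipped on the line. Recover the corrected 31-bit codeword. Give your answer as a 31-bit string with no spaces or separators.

0101010101110001101000101010101

s1 (pos 1,3,5,7,9,11,13,15,17,19,21,23,25,27,29,31): 0⊕0⊕0⊕0⊕0⊕1⊕0⊕0⊕1⊕1⊕0⊕1⊕1⊕1⊕1⊕1 = 0
s2 (pos 2,3,6,7,10,11,14,15,18,19,22,23,26,27,30,31): 1⊕0⊕1⊕0⊕1⊕1⊕0⊕0⊕0⊕1⊕1⊕1⊕0⊕1⊕0⊕1 = 1
s4 (pos 4,5,6,7,12,13,14,15,20,21,22,23,28,29,30,31): 1⊕0⊕1⊕0⊕1⊕0⊕0⊕0⊕0⊕0⊕1⊕1⊕0⊕1⊕0⊕1 = 1
s8 (pos 8,9,10,11,12,13,14,15,24,25,26,27,28,29,30,31): 1⊕0⊕1⊕1⊕1⊕0⊕0⊕0⊕0⊕1⊕0⊕1⊕0⊕1⊕0⊕1 = 0
s16 (pos 16,17,18,19,20,21,22,23,24,25,26,27,28,29,30,31): 1⊕1⊕0⊕1⊕0⊕0⊕1⊕1⊕0⊕1⊕0⊕1⊕0⊕1⊕0⊕1 = 1
Syndrome s16…s1 = 10110 → error at position 22.
Flip position 22: 0101010101110001101001101010101 → 0101010101110001101000101010101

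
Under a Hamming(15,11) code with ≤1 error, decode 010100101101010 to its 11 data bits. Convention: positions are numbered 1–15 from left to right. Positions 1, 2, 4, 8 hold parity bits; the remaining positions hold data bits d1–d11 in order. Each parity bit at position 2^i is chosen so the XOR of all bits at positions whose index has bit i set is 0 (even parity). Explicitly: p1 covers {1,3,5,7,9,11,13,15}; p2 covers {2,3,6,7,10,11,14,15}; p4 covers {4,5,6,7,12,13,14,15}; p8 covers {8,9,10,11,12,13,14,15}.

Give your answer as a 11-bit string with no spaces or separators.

s1 (pos 1,3,5,7,9,11,13,15): 0⊕0⊕0⊕1⊕1⊕0⊕0⊕0 = 0
s2 (pos 2,3,6,7,10,11,14,15): 1⊕0⊕0⊕1⊕1⊕0⊕1⊕0 = 0
s4 (pos 4,5,6,7,12,13,14,15): 1⊕0⊕0⊕1⊕1⊕0⊕1⊕0 = 0
s8 (pos 8,9,10,11,12,13,14,15): 0⊕1⊕1⊕0⊕1⊕0⊕1⊕0 = 0
Syndrome s8…s1 = 0000 → no error.
Read data bits from positions 3,5,6,7,9,10,11,12,13,14,15: 00011101010

00011101010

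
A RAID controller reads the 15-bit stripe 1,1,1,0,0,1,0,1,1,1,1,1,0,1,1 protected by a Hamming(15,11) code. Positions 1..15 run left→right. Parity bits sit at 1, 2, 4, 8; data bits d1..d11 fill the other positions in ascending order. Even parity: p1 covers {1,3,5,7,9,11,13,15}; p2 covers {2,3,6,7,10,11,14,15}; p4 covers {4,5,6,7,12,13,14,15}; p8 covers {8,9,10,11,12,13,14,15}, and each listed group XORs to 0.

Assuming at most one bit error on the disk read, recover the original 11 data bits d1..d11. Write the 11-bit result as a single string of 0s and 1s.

s1 (pos 1,3,5,7,9,11,13,15): 1⊕1⊕0⊕0⊕1⊕1⊕0⊕1 = 1
s2 (pos 2,3,6,7,10,11,14,15): 1⊕1⊕1⊕0⊕1⊕1⊕1⊕1 = 1
s4 (pos 4,5,6,7,12,13,14,15): 0⊕0⊕1⊕0⊕1⊕0⊕1⊕1 = 0
s8 (pos 8,9,10,11,12,13,14,15): 1⊕1⊕1⊕1⊕1⊕0⊕1⊕1 = 1
Syndrome s8…s1 = 1011 → error at position 11.
Flip position 11: 111001011111011 → 111001011101011
Read data bits from positions 3,5,6,7,9,10,11,12,13,14,15: 10101101011

10101101011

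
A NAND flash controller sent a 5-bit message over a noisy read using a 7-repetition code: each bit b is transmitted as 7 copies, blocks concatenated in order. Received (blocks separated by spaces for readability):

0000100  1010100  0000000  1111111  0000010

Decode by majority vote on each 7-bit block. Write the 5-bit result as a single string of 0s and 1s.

00010

Block 1 (0000100): 1 one → 0
Block 2 (1010100): 3 ones → 0
Block 3 (0000000): 0 ones → 0
Block 4 (1111111): 7 ones → 1
Block 5 (0000010): 1 one → 0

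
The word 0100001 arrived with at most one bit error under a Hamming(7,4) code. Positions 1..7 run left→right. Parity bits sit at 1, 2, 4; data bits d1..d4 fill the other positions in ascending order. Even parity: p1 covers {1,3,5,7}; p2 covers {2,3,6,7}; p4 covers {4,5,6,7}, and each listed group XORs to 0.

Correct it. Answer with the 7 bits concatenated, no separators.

s1 (pos 1,3,5,7): 0⊕0⊕0⊕1 = 1
s2 (pos 2,3,6,7): 1⊕0⊕0⊕1 = 0
s4 (pos 4,5,6,7): 0⊕0⊕0⊕1 = 1
Syndrome s4…s1 = 101 → error at position 5.
Flip position 5: 0100001 → 0100101

0100101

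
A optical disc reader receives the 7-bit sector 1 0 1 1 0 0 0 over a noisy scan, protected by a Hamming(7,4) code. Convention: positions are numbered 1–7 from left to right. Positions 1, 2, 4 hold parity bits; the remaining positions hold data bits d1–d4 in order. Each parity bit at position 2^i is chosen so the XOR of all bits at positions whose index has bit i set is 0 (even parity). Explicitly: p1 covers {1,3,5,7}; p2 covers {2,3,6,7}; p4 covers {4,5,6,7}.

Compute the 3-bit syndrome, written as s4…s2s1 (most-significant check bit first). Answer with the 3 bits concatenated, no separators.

s1 (pos 1,3,5,7): 1⊕1⊕0⊕0 = 0
s2 (pos 2,3,6,7): 0⊕1⊕0⊕0 = 1
s4 (pos 4,5,6,7): 1⊕0⊕0⊕0 = 1
Syndrome s4…s1 = 110 → error at position 6.

110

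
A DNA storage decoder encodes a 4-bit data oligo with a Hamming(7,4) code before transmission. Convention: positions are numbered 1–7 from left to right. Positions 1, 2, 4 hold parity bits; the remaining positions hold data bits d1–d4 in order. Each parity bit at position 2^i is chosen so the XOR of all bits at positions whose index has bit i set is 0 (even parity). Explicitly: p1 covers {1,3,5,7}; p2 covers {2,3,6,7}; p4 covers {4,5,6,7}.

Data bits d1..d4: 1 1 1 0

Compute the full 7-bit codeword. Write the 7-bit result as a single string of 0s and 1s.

0010110

Place data at non-parity positions: p1 p2 1 p4 1 1 0
p1 (pos 1,3,5,7): XOR of data positions = 1⊕1⊕0 = 0
p2 (pos 2,3,6,7): XOR of data positions = 1⊕1⊕0 = 0
p4 (pos 4,5,6,7): XOR of data positions = 1⊕1⊕0 = 0
Codeword: 0010110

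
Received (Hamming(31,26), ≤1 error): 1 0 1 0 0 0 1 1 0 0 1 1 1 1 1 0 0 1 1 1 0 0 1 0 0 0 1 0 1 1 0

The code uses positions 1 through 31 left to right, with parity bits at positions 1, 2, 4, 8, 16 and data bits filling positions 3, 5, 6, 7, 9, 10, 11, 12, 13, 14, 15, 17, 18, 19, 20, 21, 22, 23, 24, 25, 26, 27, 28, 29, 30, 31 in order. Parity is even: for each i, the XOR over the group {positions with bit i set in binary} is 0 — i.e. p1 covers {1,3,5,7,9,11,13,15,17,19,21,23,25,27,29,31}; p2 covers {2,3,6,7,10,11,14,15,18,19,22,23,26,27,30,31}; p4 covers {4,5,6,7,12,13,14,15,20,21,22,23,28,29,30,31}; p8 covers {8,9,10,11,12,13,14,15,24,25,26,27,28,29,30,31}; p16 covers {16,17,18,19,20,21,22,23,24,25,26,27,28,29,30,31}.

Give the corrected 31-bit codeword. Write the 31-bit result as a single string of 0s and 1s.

1010001100111110011100100011110

s1 (pos 1,3,5,7,9,11,13,15,17,19,21,23,25,27,29,31): 1⊕1⊕0⊕1⊕0⊕1⊕1⊕1⊕0⊕1⊕0⊕1⊕0⊕1⊕1⊕0 = 0
s2 (pos 2,3,6,7,10,11,14,15,18,19,22,23,26,27,30,31): 0⊕1⊕0⊕1⊕0⊕1⊕1⊕1⊕1⊕1⊕0⊕1⊕0⊕1⊕1⊕0 = 0
s4 (pos 4,5,6,7,12,13,14,15,20,21,22,23,28,29,30,31): 0⊕0⊕0⊕1⊕1⊕1⊕1⊕1⊕1⊕0⊕0⊕1⊕0⊕1⊕1⊕0 = 1
s8 (pos 8,9,10,11,12,13,14,15,24,25,26,27,28,29,30,31): 1⊕0⊕0⊕1⊕1⊕1⊕1⊕1⊕0⊕0⊕0⊕1⊕0⊕1⊕1⊕0 = 1
s16 (pos 16,17,18,19,20,21,22,23,24,25,26,27,28,29,30,31): 0⊕0⊕1⊕1⊕1⊕0⊕0⊕1⊕0⊕0⊕0⊕1⊕0⊕1⊕1⊕0 = 1
Syndrome s16…s1 = 11100 → error at position 28.
Flip position 28: 1010001100111110011100100010110 → 1010001100111110011100100011110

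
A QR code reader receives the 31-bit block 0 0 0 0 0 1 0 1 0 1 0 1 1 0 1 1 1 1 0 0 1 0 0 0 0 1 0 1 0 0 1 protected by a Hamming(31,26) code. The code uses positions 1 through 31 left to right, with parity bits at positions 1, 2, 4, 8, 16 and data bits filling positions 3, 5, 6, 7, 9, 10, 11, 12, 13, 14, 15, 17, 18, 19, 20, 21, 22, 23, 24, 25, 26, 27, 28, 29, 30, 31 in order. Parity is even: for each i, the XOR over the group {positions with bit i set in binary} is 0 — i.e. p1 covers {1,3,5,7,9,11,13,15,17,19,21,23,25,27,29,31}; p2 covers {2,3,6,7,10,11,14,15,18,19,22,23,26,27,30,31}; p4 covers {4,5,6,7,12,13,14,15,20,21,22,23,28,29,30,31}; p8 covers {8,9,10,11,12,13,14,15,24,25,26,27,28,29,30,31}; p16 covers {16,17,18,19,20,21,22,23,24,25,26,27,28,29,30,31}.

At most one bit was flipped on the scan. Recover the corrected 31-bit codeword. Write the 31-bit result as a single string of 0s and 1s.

0000010101011011110000000101001

s1 (pos 1,3,5,7,9,11,13,15,17,19,21,23,25,27,29,31): 0⊕0⊕0⊕0⊕0⊕0⊕1⊕1⊕1⊕0⊕1⊕0⊕0⊕0⊕0⊕1 = 1
s2 (pos 2,3,6,7,10,11,14,15,18,19,22,23,26,27,30,31): 0⊕0⊕1⊕0⊕1⊕0⊕0⊕1⊕1⊕0⊕0⊕0⊕1⊕0⊕0⊕1 = 0
s4 (pos 4,5,6,7,12,13,14,15,20,21,22,23,28,29,30,31): 0⊕0⊕1⊕0⊕1⊕1⊕0⊕1⊕0⊕1⊕0⊕0⊕1⊕0⊕0⊕1 = 1
s8 (pos 8,9,10,11,12,13,14,15,24,25,26,27,28,29,30,31): 1⊕0⊕1⊕0⊕1⊕1⊕0⊕1⊕0⊕0⊕1⊕0⊕1⊕0⊕0⊕1 = 0
s16 (pos 16,17,18,19,20,21,22,23,24,25,26,27,28,29,30,31): 1⊕1⊕1⊕0⊕0⊕1⊕0⊕0⊕0⊕0⊕1⊕0⊕1⊕0⊕0⊕1 = 1
Syndrome s16…s1 = 10101 → error at position 21.
Flip position 21: 0000010101011011110010000101001 → 0000010101011011110000000101001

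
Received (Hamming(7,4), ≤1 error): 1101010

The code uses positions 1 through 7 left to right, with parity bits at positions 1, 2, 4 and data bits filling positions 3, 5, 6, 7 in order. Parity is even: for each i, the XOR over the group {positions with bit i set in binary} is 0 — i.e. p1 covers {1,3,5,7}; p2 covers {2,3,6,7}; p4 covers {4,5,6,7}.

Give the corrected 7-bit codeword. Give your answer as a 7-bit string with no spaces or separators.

s1 (pos 1,3,5,7): 1⊕0⊕0⊕0 = 1
s2 (pos 2,3,6,7): 1⊕0⊕1⊕0 = 0
s4 (pos 4,5,6,7): 1⊕0⊕1⊕0 = 0
Syndrome s4…s1 = 001 → error at position 1.
Flip position 1: 1101010 → 0101010

0101010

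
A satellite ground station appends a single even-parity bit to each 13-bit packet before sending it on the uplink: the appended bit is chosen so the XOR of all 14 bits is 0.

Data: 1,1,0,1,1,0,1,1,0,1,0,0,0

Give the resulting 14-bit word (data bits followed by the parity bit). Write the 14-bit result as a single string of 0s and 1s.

11011011010001

XOR of the 13 data bits: 1⊕1⊕0⊕1⊕1⊕0⊕1⊕1⊕0⊕1⊕0⊕0⊕0 = 1
Parity bit = 1 (so all 14 bits XOR to 0).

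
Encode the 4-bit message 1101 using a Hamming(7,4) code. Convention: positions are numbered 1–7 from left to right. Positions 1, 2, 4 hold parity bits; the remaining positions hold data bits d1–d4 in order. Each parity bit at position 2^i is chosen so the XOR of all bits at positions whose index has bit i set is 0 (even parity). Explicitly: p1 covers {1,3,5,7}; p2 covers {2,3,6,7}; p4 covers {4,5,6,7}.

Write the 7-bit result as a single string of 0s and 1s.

Place data at non-parity positions: p1 p2 1 p4 1 0 1
p1 (pos 1,3,5,7): XOR of data positions = 1⊕1⊕1 = 1
p2 (pos 2,3,6,7): XOR of data positions = 1⊕0⊕1 = 0
p4 (pos 4,5,6,7): XOR of data positions = 1⊕0⊕1 = 0
Codeword: 1010101

1010101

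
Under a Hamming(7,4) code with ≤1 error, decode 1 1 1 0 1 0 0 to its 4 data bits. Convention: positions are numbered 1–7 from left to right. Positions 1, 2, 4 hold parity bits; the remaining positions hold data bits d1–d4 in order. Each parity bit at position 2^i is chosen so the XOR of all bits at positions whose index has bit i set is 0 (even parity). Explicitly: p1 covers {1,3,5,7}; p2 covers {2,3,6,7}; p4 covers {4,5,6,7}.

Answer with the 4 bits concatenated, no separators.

1000

s1 (pos 1,3,5,7): 1⊕1⊕1⊕0 = 1
s2 (pos 2,3,6,7): 1⊕1⊕0⊕0 = 0
s4 (pos 4,5,6,7): 0⊕1⊕0⊕0 = 1
Syndrome s4…s1 = 101 → error at position 5.
Flip position 5: 1110100 → 1110000
Read data bits from positions 3,5,6,7: 1000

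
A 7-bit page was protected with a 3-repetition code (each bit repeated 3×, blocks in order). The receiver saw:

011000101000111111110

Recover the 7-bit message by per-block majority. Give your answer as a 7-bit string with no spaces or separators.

1010111

Block 1 (011): 2 ones → 1
Block 2 (000): 0 ones → 0
Block 3 (101): 2 ones → 1
Block 4 (000): 0 ones → 0
Block 5 (111): 3 ones → 1
Block 6 (111): 3 ones → 1
Block 7 (110): 2 ones → 1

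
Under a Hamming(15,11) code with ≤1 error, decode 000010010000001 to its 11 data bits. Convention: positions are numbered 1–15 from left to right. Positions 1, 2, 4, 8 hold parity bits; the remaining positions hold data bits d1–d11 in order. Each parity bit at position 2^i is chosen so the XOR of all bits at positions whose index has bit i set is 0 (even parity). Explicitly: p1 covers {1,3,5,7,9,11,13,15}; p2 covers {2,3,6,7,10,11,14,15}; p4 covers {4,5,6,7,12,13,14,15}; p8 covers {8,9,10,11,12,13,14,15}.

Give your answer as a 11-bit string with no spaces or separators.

s1 (pos 1,3,5,7,9,11,13,15): 0⊕0⊕1⊕0⊕0⊕0⊕0⊕1 = 0
s2 (pos 2,3,6,7,10,11,14,15): 0⊕0⊕0⊕0⊕0⊕0⊕0⊕1 = 1
s4 (pos 4,5,6,7,12,13,14,15): 0⊕1⊕0⊕0⊕0⊕0⊕0⊕1 = 0
s8 (pos 8,9,10,11,12,13,14,15): 1⊕0⊕0⊕0⊕0⊕0⊕0⊕1 = 0
Syndrome s8…s1 = 0010 → error at position 2.
Flip position 2: 000010010000001 → 010010010000001
Read data bits from positions 3,5,6,7,9,10,11,12,13,14,15: 01000000001

01000000001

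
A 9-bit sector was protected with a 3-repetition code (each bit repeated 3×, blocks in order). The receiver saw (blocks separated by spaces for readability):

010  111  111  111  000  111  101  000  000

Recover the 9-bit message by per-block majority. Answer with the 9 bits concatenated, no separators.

Block 1 (010): 1 one → 0
Block 2 (111): 3 ones → 1
Block 3 (111): 3 ones → 1
Block 4 (111): 3 ones → 1
Block 5 (000): 0 ones → 0
Block 6 (111): 3 ones → 1
Block 7 (101): 2 ones → 1
Block 8 (000): 0 ones → 0
Block 9 (000): 0 ones → 0

011101100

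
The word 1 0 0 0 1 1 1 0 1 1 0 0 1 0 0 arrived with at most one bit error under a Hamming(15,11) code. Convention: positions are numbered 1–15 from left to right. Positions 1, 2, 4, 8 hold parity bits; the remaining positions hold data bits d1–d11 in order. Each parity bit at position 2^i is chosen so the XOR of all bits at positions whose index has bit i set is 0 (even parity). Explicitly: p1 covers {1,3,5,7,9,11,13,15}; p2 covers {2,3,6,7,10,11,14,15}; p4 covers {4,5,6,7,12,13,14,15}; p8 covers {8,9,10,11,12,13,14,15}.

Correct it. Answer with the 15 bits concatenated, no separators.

100011101110100

s1 (pos 1,3,5,7,9,11,13,15): 1⊕0⊕1⊕1⊕1⊕0⊕1⊕0 = 1
s2 (pos 2,3,6,7,10,11,14,15): 0⊕0⊕1⊕1⊕1⊕0⊕0⊕0 = 1
s4 (pos 4,5,6,7,12,13,14,15): 0⊕1⊕1⊕1⊕0⊕1⊕0⊕0 = 0
s8 (pos 8,9,10,11,12,13,14,15): 0⊕1⊕1⊕0⊕0⊕1⊕0⊕0 = 1
Syndrome s8…s1 = 1011 → error at position 11.
Flip position 11: 100011101100100 → 100011101110100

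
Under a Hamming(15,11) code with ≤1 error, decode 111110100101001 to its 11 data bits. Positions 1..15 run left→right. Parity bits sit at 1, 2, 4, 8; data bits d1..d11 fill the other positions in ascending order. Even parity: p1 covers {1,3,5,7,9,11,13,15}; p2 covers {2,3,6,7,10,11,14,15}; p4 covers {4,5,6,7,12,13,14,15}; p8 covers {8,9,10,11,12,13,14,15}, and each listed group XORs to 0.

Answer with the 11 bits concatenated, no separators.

s1 (pos 1,3,5,7,9,11,13,15): 1⊕1⊕1⊕1⊕0⊕0⊕0⊕1 = 1
s2 (pos 2,3,6,7,10,11,14,15): 1⊕1⊕0⊕1⊕1⊕0⊕0⊕1 = 1
s4 (pos 4,5,6,7,12,13,14,15): 1⊕1⊕0⊕1⊕1⊕0⊕0⊕1 = 1
s8 (pos 8,9,10,11,12,13,14,15): 0⊕0⊕1⊕0⊕1⊕0⊕0⊕1 = 1
Syndrome s8…s1 = 1111 → error at position 15.
Flip position 15: 111110100101001 → 111110100101000
Read data bits from positions 3,5,6,7,9,10,11,12,13,14,15: 11010101000

11010101000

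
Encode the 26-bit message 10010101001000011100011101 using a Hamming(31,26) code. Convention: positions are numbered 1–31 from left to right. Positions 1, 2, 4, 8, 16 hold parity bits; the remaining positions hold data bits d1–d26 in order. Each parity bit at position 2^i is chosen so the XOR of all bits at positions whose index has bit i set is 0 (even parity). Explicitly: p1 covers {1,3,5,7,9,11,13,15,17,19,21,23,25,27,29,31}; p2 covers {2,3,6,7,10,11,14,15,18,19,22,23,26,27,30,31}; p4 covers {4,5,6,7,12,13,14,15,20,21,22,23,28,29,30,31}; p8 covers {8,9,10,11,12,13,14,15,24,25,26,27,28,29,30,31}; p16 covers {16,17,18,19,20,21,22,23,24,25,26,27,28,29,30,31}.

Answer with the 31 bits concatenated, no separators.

0011001101010011000011100011101

Place data at non-parity positions: p1 p2 1 p4 0 0 1 p8 0 1 0 1 0 0 1 p16 0 0 0 0 1 1 1 0 0 0 1 1 1 0 1
p1 (pos 1,3,5,7,9,11,13,15,17,19,21,23,25,27,29,31): XOR of data positions = 1⊕0⊕1⊕0⊕0⊕0⊕1⊕0⊕0⊕1⊕1⊕0⊕1⊕1⊕1 = 0
p2 (pos 2,3,6,7,10,11,14,15,18,19,22,23,26,27,30,31): XOR of data positions = 1⊕0⊕1⊕1⊕0⊕0⊕1⊕0⊕0⊕1⊕1⊕0⊕1⊕0⊕1 = 0
p4 (pos 4,5,6,7,12,13,14,15,20,21,22,23,28,29,30,31): XOR of data positions = 0⊕0⊕1⊕1⊕0⊕0⊕1⊕0⊕1⊕1⊕1⊕1⊕1⊕0⊕1 = 1
p8 (pos 8,9,10,11,12,13,14,15,24,25,26,27,28,29,30,31): XOR of data positions = 0⊕1⊕0⊕1⊕0⊕0⊕1⊕0⊕0⊕0⊕1⊕1⊕1⊕0⊕1 = 1
p16 (pos 16,17,18,19,20,21,22,23,24,25,26,27,28,29,30,31): XOR of data positions = 0⊕0⊕0⊕0⊕1⊕1⊕1⊕0⊕0⊕0⊕1⊕1⊕1⊕0⊕1 = 1
Codeword: 0011001101010011000011100011101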